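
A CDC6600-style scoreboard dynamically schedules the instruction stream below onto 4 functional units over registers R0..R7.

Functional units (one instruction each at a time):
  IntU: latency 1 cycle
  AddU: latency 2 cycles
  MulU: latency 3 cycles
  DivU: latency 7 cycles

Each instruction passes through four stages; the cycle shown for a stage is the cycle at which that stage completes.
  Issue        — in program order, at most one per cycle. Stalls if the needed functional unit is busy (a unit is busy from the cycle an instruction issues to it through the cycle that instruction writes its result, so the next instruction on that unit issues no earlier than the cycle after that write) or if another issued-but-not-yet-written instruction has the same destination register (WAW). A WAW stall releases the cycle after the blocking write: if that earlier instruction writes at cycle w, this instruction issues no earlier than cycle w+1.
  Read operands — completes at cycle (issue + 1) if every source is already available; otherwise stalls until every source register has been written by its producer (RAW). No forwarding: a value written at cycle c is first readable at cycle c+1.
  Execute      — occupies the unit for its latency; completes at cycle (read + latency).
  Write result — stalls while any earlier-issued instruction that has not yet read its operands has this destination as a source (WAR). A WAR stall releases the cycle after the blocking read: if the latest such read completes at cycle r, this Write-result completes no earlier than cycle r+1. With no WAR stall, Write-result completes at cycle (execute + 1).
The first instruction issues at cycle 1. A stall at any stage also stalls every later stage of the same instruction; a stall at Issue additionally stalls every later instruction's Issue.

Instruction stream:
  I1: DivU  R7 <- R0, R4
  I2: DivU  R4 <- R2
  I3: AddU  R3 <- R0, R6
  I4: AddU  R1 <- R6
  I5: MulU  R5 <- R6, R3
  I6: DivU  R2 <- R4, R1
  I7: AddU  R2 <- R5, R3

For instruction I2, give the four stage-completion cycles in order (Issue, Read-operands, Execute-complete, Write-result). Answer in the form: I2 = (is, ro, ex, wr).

I2 = (11, 12, 19, 20)

I1: IS=1 RO=2 EX=9 WR=10
I2: IS=11 RO=12 EX=19 WR=20  [struct: DivU busy until I1 writes@10]
I3: IS=12 RO=13 EX=15 WR=16
I4: IS=17 RO=18 EX=20 WR=21  [struct: AddU busy until I3 writes@16]
I5: IS=18 RO=19 EX=22 WR=23
I6: IS=21 RO=22 EX=29 WR=30  [struct: DivU busy until I2 writes@20]
I7: IS=31 RO=32 EX=34 WR=35  [WAW R2: wait I6 write@30]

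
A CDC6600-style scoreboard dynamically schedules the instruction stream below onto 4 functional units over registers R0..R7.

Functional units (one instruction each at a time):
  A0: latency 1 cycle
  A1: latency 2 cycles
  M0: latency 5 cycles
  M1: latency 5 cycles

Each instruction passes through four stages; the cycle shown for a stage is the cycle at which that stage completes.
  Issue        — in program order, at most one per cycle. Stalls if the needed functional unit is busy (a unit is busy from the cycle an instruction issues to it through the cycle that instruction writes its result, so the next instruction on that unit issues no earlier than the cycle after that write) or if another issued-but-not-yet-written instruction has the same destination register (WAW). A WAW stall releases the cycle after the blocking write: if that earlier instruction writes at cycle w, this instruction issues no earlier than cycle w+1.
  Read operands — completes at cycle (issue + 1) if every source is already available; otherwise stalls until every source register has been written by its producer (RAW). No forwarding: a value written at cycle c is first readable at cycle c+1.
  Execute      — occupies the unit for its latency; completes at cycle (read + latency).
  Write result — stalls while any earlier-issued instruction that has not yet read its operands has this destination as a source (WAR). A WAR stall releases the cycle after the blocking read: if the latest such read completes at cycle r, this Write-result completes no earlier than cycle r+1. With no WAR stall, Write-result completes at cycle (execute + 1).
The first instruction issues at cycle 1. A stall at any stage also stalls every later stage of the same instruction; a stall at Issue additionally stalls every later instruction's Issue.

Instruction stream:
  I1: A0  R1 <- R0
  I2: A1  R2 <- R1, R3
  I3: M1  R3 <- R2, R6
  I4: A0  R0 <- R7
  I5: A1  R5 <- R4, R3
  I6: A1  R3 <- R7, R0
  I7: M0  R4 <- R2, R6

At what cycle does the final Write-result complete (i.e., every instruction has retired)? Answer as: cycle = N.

t=1  I1 issues→A0
t=2  I1 reads | I2 issues→A1
t=3  I1 exec-done | I3 issues→M1
t=4  I1 writes R1
t=5  I2 reads | I4 issues→A0
t=6  I4 reads
t=7  I2 exec-done | I4 exec-done
t=8  I2 writes R2 | I4 writes R0
t=9  I3 reads | I5 issues→A1
t=14  I3 exec-done
t=15  I3 writes R3
t=16  I5 reads
t=18  I5 exec-done
t=19  I5 writes R5
t=20  I6 issues→A1
t=21  I6 reads | I7 issues→M0
t=22  I7 reads
t=23  I6 exec-done
t=24  I6 writes R3
t=27  I7 exec-done
t=28  I7 writes R4

cycle = 28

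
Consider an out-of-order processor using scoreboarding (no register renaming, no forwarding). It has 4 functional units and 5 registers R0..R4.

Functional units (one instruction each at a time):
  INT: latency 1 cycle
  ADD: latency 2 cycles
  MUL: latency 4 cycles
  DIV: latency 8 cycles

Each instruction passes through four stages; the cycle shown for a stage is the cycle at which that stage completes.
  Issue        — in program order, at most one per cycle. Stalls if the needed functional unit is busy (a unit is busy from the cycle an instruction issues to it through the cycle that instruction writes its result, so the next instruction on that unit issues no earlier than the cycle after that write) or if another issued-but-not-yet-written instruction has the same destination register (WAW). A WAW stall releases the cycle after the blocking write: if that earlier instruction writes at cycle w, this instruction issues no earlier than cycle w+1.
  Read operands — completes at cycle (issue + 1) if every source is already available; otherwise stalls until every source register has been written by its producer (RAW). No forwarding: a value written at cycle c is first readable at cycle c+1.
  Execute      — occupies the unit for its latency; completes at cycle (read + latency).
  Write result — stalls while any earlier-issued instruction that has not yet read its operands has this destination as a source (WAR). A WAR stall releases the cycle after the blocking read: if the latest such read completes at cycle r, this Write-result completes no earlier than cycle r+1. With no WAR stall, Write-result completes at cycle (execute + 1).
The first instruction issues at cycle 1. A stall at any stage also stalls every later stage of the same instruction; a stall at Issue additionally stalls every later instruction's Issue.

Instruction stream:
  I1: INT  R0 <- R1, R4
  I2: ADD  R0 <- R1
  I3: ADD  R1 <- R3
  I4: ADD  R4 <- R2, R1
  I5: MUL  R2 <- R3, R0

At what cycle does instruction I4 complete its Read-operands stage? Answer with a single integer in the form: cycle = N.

cycle = 16

[I1] 1/2/3/4
[I2] 5/6/8/9  (WAW R0: wait I1 write@4)
[I3] 10/11/13/14  (struct: ADD busy until I2 writes@9)
[I4] 15/16/18/19  (struct: ADD busy until I3 writes@14)
[I5] 16/17/21/22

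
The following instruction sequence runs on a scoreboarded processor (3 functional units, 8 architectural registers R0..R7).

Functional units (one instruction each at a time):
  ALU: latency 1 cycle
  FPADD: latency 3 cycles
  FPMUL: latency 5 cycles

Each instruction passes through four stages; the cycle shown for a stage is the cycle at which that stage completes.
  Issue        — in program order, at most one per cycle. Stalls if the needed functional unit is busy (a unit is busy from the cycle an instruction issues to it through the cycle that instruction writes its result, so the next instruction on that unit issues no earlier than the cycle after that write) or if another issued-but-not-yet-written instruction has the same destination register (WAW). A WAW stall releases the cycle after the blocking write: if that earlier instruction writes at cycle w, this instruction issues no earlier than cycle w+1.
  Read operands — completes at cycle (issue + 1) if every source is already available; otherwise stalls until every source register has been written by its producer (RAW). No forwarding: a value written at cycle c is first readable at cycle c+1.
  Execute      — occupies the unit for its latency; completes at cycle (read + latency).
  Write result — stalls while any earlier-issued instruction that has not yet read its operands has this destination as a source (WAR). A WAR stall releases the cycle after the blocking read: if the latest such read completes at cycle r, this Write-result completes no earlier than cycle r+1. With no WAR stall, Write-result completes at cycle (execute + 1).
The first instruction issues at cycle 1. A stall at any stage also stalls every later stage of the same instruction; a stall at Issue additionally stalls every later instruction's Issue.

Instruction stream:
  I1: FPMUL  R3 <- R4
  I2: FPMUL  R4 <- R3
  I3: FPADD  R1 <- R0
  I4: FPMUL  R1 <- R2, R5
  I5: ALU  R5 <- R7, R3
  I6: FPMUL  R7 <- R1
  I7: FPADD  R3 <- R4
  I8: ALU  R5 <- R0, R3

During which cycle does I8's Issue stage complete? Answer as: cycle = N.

cycle 1: I1 dispatched to FPMUL
cycle 2: I1 operands ready
cycle 7: I1 complete
cycle 8: R3←I1
cycle 9: I2 dispatched to FPMUL
cycle 10: I2 operands ready · I3 dispatched to FPADD
cycle 11: I3 operands ready
cycle 14: I3 complete
cycle 15: I2 complete · R1←I3
cycle 16: R4←I2
cycle 17: I4 dispatched to FPMUL
cycle 18: I4 operands ready · I5 dispatched to ALU
cycle 19: I5 operands ready
cycle 20: I5 complete
cycle 21: R5←I5
cycle 23: I4 complete
cycle 24: R1←I4
cycle 25: I6 dispatched to FPMUL
cycle 26: I6 operands ready · I7 dispatched to FPADD
cycle 27: I7 operands ready · I8 dispatched to ALU
cycle 30: I7 complete
cycle 31: I6 complete · R3←I7
cycle 32: R7←I6 · I8 operands ready
cycle 33: I8 complete
cycle 34: R5←I8

cycle = 27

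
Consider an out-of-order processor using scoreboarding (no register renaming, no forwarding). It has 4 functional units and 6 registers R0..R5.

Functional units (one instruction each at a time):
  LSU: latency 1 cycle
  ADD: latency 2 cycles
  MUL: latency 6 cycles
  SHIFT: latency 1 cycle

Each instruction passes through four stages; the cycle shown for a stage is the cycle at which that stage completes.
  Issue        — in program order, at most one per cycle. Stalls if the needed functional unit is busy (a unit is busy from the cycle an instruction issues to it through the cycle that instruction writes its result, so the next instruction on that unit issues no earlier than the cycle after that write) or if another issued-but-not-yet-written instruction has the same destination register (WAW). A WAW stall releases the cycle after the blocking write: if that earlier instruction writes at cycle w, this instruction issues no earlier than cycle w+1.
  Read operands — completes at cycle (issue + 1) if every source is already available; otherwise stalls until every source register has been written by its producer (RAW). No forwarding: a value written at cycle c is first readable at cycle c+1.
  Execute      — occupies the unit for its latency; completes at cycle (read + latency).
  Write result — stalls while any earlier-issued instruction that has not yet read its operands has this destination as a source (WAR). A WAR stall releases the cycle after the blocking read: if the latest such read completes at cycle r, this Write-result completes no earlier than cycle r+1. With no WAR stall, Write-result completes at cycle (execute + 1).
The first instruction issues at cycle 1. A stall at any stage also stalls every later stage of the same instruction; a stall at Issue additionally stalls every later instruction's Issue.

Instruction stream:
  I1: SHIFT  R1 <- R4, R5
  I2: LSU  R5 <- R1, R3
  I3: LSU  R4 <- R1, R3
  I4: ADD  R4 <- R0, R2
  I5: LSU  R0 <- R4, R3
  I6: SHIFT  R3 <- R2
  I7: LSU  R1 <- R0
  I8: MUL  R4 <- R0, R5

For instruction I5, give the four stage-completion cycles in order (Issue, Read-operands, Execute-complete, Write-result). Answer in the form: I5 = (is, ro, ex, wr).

I5 = (13, 17, 18, 19)

  I1 | 1 | 2 | 3 | 4
  I2 | 2 | 5 | 6 | 7   RAW R1: wait I1 write@4
  I3 | 8 | 9 | 10 | 11   struct: LSU busy until I2 writes@7
  I4 | 12 | 13 | 15 | 16   WAW R4: wait I3 write@11
  I5 | 13 | 17 | 18 | 19   RAW R4: wait I4 write@16
  I6 | 14 | 15 | 16 | 18   WAR R3: wait I5 read@17
  I7 | 20 | 21 | 22 | 23   struct: LSU busy until I5 writes@19
  I8 | 21 | 22 | 28 | 29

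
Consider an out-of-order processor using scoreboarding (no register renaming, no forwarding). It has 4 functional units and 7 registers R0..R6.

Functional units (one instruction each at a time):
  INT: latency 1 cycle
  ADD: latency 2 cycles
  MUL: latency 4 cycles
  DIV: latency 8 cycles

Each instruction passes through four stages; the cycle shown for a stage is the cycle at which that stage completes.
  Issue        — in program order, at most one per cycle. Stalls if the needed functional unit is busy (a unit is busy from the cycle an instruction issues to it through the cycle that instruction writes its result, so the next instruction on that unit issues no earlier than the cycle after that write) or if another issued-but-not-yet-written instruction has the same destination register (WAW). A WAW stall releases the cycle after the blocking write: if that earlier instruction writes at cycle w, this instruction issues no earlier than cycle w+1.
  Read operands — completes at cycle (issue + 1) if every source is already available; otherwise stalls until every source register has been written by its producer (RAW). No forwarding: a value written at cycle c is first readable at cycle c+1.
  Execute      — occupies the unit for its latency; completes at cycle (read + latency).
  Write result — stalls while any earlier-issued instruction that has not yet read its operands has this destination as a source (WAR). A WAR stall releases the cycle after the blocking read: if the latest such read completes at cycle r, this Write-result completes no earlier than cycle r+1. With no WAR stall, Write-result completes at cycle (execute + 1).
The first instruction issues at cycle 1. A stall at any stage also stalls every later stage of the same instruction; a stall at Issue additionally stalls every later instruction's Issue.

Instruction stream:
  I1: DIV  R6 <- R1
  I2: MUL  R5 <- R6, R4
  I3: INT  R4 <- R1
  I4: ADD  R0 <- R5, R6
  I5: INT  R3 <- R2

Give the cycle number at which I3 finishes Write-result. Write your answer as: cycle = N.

cycle = 13

[1] issue I1 (DIV)
[2] I1 read-ops; issue I2 (MUL)
[3] issue I3 (INT)
[4] I3 read-ops; issue I4 (ADD)
[5] I3 finished on INT
[10] I1 finished on DIV
[11] I1→R6
[12] I2 read-ops
[13] I3→R4
[14] issue I5 (INT)
[15] I5 read-ops
[16] I2 finished on MUL; I5 finished on INT
[17] I2→R5; I5→R3
[18] I4 read-ops
[20] I4 finished on ADD
[21] I4→R0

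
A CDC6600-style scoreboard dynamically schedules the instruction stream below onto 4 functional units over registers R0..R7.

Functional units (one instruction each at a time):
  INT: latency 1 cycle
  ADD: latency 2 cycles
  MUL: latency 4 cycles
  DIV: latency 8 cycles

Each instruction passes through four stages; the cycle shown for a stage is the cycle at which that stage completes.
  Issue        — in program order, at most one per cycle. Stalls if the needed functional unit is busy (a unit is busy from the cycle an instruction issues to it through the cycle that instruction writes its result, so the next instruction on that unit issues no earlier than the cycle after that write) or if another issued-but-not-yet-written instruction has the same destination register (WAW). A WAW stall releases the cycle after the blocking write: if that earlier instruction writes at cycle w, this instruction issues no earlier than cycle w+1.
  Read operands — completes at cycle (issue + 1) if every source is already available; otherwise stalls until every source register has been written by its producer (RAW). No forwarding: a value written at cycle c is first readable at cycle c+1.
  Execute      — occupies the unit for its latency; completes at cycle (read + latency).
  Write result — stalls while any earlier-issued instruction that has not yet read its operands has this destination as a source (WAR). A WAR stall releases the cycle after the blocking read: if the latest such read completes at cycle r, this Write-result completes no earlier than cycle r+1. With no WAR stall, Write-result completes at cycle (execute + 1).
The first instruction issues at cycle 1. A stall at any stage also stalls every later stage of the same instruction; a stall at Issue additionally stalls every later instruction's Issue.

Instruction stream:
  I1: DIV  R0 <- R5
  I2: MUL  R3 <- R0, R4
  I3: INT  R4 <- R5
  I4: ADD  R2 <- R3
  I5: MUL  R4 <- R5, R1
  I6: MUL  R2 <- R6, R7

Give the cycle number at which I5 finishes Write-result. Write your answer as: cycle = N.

1) issue 1, read 2, done 10, write 11
2) issue 2, read 12, done 16, write 17  <RAW R0: wait I1 write@11>
3) issue 3, read 4, done 5, write 13  <WAR R4: wait I2 read@12>
4) issue 4, read 18, done 20, write 21  <RAW R3: wait I2 write@17>
5) issue 18, read 19, done 23, write 24  <struct: MUL busy until I2 writes@17>
6) issue 25, read 26, done 30, write 31  <struct: MUL busy until I5 writes@24>

cycle = 24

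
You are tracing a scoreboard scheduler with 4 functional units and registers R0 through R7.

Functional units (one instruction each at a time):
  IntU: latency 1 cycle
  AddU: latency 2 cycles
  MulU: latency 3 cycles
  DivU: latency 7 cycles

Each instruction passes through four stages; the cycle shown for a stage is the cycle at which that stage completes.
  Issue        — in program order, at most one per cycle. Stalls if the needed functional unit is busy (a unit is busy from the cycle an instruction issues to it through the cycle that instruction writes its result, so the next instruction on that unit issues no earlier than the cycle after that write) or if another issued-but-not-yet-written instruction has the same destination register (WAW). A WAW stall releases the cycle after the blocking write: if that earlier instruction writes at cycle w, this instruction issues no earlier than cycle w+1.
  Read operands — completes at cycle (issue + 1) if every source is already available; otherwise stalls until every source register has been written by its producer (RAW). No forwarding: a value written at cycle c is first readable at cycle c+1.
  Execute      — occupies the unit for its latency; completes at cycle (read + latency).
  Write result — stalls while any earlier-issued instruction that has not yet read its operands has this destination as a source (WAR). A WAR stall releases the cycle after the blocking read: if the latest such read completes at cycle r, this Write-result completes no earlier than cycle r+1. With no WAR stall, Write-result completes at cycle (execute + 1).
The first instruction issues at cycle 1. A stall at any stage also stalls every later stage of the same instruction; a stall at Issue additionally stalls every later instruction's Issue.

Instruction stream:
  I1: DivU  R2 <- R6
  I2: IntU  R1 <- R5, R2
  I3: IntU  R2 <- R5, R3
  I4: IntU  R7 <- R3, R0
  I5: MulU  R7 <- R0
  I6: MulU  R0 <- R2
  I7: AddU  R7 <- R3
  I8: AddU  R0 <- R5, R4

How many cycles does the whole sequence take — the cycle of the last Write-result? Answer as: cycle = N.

cycle = 38

[1] I1 issues→DivU
[2] I1 reads; I2 issues→IntU
[9] I1 exec-done
[10] I1 writes R2
[11] I2 reads
[12] I2 exec-done
[13] I2 writes R1
[14] I3 issues→IntU
[15] I3 reads
[16] I3 exec-done
[17] I3 writes R2
[18] I4 issues→IntU
[19] I4 reads
[20] I4 exec-done
[21] I4 writes R7
[22] I5 issues→MulU
[23] I5 reads
[26] I5 exec-done
[27] I5 writes R7
[28] I6 issues→MulU
[29] I6 reads; I7 issues→AddU
[30] I7 reads
[32] I6 exec-done; I7 exec-done
[33] I6 writes R0; I7 writes R7
[34] I8 issues→AddU
[35] I8 reads
[37] I8 exec-done
[38] I8 writes R0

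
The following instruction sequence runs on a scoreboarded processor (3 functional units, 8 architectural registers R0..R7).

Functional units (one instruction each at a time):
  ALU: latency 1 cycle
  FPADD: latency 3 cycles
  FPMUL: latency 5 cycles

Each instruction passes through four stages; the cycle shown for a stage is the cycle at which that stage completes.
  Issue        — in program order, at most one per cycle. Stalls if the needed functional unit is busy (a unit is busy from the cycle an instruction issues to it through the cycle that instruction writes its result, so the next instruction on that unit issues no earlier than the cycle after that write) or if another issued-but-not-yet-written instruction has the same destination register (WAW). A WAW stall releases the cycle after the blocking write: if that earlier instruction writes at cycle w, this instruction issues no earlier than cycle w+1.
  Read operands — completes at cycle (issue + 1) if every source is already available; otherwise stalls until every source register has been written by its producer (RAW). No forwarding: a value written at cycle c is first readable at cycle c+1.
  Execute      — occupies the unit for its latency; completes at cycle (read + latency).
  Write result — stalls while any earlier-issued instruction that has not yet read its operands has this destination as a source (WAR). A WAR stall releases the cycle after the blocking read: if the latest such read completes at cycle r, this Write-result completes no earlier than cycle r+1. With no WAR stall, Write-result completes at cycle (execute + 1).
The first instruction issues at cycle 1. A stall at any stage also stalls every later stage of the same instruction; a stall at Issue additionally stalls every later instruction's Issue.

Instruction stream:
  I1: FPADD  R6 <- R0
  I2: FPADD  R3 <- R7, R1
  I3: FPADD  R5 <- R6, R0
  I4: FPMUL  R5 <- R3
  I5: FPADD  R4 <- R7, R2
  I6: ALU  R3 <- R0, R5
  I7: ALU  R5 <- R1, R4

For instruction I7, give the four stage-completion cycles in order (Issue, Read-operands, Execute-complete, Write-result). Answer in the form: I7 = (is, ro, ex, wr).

c1: I1→FPADD
c2: I1 RO
c5: I1 EX
c6: I1 WR R6
c7: I2→FPADD
c8: I2 RO
c11: I2 EX
c12: I2 WR R3
c13: I3→FPADD
c14: I3 RO
c17: I3 EX
c18: I3 WR R5
c19: I4→FPMUL
c20: I4 RO | I5→FPADD
c21: I5 RO | I6→ALU
c24: I5 EX
c25: I4 EX | I5 WR R4
c26: I4 WR R5
c27: I6 RO
c28: I6 EX
c29: I6 WR R3
c30: I7→ALU
c31: I7 RO
c32: I7 EX
c33: I7 WR R5

I7 = (30, 31, 32, 33)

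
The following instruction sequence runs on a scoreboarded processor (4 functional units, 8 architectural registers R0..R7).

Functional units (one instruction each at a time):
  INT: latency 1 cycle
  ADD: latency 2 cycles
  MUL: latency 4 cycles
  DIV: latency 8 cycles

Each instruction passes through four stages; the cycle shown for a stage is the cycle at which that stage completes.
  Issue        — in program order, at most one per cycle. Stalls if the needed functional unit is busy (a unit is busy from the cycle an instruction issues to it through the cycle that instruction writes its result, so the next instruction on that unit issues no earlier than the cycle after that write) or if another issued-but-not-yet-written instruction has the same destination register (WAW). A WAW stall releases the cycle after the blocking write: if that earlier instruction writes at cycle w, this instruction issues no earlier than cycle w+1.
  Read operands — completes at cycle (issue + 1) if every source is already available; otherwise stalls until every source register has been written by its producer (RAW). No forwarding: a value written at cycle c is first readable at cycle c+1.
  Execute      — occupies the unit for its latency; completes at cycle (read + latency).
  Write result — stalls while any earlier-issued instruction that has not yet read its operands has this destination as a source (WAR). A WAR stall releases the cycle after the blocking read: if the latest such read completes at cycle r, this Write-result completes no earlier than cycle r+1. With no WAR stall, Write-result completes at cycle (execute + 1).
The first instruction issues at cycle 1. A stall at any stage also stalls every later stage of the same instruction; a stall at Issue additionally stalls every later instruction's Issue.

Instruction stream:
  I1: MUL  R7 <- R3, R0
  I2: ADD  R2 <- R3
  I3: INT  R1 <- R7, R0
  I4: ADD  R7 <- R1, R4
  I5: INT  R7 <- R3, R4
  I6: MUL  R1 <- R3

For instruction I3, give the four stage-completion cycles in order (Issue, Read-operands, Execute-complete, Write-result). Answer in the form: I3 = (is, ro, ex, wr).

I1  is:1  ro:2  ex:6  wr:7
I2  is:2  ro:3  ex:5  wr:6
I3  is:3  ro:8  ex:9  wr:10  — RAW R7: wait I1 write@7
I4  is:8  ro:11  ex:13  wr:14  — WAW R7: wait I1 write@7, RAW R1: wait I3 write@10
I5  is:15  ro:16  ex:17  wr:18  — WAW R7: wait I4 write@14
I6  is:16  ro:17  ex:21  wr:22

I3 = (3, 8, 9, 10)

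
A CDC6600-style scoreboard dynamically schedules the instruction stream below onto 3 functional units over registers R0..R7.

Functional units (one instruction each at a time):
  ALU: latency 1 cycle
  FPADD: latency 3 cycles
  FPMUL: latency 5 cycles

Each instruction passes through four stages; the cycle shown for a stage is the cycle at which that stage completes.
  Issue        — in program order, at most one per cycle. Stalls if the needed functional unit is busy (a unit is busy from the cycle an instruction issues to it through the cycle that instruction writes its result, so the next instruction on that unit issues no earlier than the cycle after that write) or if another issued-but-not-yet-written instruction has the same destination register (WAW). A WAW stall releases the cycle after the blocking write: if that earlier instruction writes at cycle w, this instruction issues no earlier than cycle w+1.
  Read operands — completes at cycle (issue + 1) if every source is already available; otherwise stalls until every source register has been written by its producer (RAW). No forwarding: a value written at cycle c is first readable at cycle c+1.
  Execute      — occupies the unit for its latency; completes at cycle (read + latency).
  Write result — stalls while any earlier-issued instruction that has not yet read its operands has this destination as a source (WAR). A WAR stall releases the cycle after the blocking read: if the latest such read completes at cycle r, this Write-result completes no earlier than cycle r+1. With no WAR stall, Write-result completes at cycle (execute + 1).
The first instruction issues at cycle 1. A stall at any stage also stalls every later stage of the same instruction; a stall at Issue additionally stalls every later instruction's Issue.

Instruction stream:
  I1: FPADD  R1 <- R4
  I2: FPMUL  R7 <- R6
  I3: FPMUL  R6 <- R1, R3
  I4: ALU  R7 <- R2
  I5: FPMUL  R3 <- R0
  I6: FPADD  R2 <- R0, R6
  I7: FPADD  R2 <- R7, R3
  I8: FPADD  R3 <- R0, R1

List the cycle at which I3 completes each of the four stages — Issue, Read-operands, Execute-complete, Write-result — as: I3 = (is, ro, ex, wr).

I3 = (10, 11, 16, 17)

cycle 1: issue I1 (FPADD)
cycle 2: I1 read-ops, issue I2 (FPMUL)
cycle 3: I2 read-ops
cycle 5: I1 finished on FPADD
cycle 6: I1→R1
cycle 8: I2 finished on FPMUL
cycle 9: I2→R7
cycle 10: issue I3 (FPMUL)
cycle 11: I3 read-ops, issue I4 (ALU)
cycle 12: I4 read-ops
cycle 13: I4 finished on ALU
cycle 14: I4→R7
cycle 16: I3 finished on FPMUL
cycle 17: I3→R6
cycle 18: issue I5 (FPMUL)
cycle 19: I5 read-ops, issue I6 (FPADD)
cycle 20: I6 read-ops
cycle 23: I6 finished on FPADD
cycle 24: I5 finished on FPMUL, I6→R2
cycle 25: I5→R3, issue I7 (FPADD)
cycle 26: I7 read-ops
cycle 29: I7 finished on FPADD
cycle 30: I7→R2
cycle 31: issue I8 (FPADD)
cycle 32: I8 read-ops
cycle 35: I8 finished on FPADD
cycle 36: I8→R3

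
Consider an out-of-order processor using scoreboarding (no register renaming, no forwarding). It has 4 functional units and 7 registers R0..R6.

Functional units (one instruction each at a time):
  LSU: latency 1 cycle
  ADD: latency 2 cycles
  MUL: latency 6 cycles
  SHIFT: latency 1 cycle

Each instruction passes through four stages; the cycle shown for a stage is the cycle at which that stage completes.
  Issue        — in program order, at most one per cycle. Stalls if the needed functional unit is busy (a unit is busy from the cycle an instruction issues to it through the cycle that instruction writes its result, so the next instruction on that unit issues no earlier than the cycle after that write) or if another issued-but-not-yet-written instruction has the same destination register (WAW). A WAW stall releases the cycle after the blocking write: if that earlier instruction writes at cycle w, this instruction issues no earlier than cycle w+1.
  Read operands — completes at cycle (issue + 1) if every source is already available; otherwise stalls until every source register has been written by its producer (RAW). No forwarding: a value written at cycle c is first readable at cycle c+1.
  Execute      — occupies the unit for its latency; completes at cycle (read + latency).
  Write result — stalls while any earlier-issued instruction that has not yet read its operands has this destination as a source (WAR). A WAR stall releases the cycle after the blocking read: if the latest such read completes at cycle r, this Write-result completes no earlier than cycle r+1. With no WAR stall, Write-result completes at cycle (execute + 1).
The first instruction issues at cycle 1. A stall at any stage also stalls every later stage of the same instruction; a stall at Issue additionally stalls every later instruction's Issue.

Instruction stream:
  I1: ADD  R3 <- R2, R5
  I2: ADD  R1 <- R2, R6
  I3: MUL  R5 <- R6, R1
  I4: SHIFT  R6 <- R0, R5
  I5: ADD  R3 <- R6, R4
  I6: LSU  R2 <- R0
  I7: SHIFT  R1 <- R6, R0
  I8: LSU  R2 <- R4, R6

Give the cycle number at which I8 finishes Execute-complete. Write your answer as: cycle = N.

I1: IS=1 RO=2 EX=4 WR=5
I2: IS=6 RO=7 EX=9 WR=10  [struct: ADD busy until I1 writes@5]
I3: IS=7 RO=11 EX=17 WR=18  [RAW R1: wait I2 write@10]
I4: IS=8 RO=19 EX=20 WR=21  [RAW R5: wait I3 write@18]
I5: IS=11 RO=22 EX=24 WR=25  [struct: ADD busy until I2 writes@10; RAW R6: wait I4 write@21]
I6: IS=12 RO=13 EX=14 WR=15
I7: IS=22 RO=23 EX=24 WR=25  [struct: SHIFT busy until I4 writes@21]
I8: IS=23 RO=24 EX=25 WR=26

cycle = 25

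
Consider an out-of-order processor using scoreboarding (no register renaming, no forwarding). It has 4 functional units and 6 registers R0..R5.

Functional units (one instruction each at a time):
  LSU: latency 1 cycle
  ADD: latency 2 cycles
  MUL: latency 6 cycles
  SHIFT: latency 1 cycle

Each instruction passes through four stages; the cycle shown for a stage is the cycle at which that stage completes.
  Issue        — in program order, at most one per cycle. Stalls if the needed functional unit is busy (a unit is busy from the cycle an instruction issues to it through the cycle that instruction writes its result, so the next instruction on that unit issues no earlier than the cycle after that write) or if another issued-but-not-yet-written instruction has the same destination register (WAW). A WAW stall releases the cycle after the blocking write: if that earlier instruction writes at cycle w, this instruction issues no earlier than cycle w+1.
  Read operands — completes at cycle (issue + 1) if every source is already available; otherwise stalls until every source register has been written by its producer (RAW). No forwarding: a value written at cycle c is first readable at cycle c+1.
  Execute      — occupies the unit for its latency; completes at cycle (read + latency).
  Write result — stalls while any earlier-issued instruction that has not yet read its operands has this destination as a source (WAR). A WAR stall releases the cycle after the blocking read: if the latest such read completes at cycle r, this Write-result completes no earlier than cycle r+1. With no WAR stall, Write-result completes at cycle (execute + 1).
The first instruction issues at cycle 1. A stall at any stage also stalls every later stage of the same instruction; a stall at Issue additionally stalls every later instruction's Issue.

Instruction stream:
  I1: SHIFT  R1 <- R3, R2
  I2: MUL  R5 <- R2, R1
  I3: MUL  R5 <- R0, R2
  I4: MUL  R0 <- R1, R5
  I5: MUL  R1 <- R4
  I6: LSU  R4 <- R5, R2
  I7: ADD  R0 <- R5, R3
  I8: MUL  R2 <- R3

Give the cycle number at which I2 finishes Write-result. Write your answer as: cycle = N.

I1  is:1  ro:2  ex:3  wr:4
I2  is:2  ro:5  ex:11  wr:12  — RAW R1: wait I1 write@4
I3  is:13  ro:14  ex:20  wr:21  — struct: MUL busy until I2 writes@12
I4  is:22  ro:23  ex:29  wr:30  — struct: MUL busy until I3 writes@21
I5  is:31  ro:32  ex:38  wr:39  — struct: MUL busy until I4 writes@30
I6  is:32  ro:33  ex:34  wr:35
I7  is:33  ro:34  ex:36  wr:37
I8  is:40  ro:41  ex:47  wr:48  — struct: MUL busy until I5 writes@39

cycle = 12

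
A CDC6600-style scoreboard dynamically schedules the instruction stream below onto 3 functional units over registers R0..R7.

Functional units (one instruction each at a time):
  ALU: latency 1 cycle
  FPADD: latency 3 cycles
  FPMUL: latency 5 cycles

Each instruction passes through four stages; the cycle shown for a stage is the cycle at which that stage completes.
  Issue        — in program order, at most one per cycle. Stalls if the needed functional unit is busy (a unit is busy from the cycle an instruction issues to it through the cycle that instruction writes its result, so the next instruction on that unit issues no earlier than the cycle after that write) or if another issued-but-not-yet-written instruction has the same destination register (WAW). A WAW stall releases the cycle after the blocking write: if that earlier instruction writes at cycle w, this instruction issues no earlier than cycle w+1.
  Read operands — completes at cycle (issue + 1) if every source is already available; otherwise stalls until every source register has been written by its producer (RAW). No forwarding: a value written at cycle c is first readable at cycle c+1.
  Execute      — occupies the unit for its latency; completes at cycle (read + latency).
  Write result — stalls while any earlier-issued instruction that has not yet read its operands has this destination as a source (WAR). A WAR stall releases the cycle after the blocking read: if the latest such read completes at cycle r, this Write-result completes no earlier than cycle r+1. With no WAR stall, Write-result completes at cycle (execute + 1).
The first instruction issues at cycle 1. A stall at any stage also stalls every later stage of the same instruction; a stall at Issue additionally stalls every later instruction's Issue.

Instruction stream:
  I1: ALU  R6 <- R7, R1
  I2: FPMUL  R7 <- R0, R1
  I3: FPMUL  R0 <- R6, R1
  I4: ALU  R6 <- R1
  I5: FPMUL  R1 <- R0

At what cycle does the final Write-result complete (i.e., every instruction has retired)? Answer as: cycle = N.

cycle = 25

c1: I1 dispatched to ALU
c2: I1 operands ready; I2 dispatched to FPMUL
c3: I1 complete; I2 operands ready
c4: R6←I1
c8: I2 complete
c9: R7←I2
c10: I3 dispatched to FPMUL
c11: I3 operands ready; I4 dispatched to ALU
c12: I4 operands ready
c13: I4 complete
c14: R6←I4
c16: I3 complete
c17: R0←I3
c18: I5 dispatched to FPMUL
c19: I5 operands ready
c24: I5 complete
c25: R1←I5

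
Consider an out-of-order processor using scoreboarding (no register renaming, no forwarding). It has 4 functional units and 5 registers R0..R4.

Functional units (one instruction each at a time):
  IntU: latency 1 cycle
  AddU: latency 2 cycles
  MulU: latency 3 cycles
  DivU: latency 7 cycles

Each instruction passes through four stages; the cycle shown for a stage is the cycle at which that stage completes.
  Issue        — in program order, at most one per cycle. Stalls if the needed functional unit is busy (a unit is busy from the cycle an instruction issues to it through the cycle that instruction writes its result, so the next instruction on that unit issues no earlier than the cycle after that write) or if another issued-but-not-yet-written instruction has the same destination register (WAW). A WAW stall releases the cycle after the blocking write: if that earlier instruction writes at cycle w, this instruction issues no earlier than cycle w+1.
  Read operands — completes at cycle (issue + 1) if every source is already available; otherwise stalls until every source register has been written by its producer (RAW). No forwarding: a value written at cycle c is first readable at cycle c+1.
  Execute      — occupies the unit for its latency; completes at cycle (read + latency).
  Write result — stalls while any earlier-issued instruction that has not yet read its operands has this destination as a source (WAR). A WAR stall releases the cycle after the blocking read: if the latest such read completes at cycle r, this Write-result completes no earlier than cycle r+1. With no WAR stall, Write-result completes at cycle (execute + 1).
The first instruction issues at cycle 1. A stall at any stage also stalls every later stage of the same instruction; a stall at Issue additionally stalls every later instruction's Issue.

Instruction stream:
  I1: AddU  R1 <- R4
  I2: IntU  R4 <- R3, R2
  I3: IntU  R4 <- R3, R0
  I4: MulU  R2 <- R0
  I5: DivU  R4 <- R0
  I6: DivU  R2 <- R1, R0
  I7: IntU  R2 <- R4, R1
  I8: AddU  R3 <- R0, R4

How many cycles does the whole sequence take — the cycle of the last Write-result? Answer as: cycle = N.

I1: IS=1 RO=2 EX=4 WR=5
I2: IS=2 RO=3 EX=4 WR=5
I3: IS=6 RO=7 EX=8 WR=9  [struct: IntU busy until I2 writes@5]
I4: IS=7 RO=8 EX=11 WR=12
I5: IS=10 RO=11 EX=18 WR=19  [WAW R4: wait I3 write@9]
I6: IS=20 RO=21 EX=28 WR=29  [struct: DivU busy until I5 writes@19]
I7: IS=30 RO=31 EX=32 WR=33  [WAW R2: wait I6 write@29]
I8: IS=31 RO=32 EX=34 WR=35

cycle = 35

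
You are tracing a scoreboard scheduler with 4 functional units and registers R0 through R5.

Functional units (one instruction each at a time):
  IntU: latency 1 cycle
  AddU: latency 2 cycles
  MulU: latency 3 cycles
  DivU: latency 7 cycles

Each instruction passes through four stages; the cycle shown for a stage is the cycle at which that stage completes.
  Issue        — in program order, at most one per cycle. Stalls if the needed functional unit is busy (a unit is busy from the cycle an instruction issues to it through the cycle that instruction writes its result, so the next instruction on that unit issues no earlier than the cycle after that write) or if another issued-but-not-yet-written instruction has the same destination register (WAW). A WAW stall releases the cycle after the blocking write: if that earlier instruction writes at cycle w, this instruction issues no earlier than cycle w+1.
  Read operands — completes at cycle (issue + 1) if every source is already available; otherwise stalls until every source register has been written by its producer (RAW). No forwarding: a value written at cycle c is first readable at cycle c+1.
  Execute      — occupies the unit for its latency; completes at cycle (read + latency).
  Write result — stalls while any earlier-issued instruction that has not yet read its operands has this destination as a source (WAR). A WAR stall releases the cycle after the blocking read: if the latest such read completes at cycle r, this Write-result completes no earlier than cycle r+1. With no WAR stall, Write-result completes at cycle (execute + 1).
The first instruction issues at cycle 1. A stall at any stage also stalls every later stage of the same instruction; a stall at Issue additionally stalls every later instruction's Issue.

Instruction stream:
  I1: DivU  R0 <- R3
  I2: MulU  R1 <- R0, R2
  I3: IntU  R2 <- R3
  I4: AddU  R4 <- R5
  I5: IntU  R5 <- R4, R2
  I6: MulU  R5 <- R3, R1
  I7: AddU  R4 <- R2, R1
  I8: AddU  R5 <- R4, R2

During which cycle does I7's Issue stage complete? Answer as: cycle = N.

I1: IS=1 RO=2 EX=9 WR=10
I2: IS=2 RO=11 EX=14 WR=15  [RAW R0: wait I1 write@10]
I3: IS=3 RO=4 EX=5 WR=12  [WAR R2: wait I2 read@11]
I4: IS=4 RO=5 EX=7 WR=8
I5: IS=13 RO=14 EX=15 WR=16  [struct: IntU busy until I3 writes@12]
I6: IS=17 RO=18 EX=21 WR=22  [WAW R5: wait I5 write@16]
I7: IS=18 RO=19 EX=21 WR=22
I8: IS=23 RO=24 EX=26 WR=27  [struct: AddU busy until I7 writes@22]

cycle = 18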